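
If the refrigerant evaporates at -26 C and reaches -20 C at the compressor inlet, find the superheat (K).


Superheat = T_suction - T_evap
Superheat = -20 - (-26)
Superheat = 6 K

6


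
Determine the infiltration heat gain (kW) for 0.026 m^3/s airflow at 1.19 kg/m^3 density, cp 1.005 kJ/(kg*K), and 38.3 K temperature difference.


Q = V_dot * rho * cp * dT
Q = 0.026 * 1.19 * 1.005 * 38.3
Q = 1.191 kW

1.191


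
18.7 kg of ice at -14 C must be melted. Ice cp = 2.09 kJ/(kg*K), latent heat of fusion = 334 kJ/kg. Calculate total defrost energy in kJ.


Sensible heat = cp * dT = 2.09 * 14 = 29.26 kJ/kg
Total per kg = 29.26 + 334 = 363.26 kJ/kg
Q = m * total = 18.7 * 363.26
Q = 6793.0 kJ

6793.0


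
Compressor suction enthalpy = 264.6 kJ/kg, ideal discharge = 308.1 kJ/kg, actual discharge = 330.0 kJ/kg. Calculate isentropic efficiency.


dh_ideal = 308.1 - 264.6 = 43.5 kJ/kg
dh_actual = 330.0 - 264.6 = 65.4 kJ/kg
eta_s = dh_ideal / dh_actual = 43.5 / 65.4
eta_s = 0.6651

0.6651


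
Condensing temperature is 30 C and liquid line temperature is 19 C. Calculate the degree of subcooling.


Subcooling = T_cond - T_liquid
Subcooling = 30 - 19
Subcooling = 11 K

11


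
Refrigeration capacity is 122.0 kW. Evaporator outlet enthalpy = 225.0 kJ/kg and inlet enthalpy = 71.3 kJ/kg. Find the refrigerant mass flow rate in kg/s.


dh = 225.0 - 71.3 = 153.7 kJ/kg
m_dot = Q / dh = 122.0 / 153.7 = 0.7938 kg/s

0.7938


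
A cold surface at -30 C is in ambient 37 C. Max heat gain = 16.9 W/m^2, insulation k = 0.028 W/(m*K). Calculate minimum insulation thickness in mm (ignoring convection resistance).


dT = 37 - (-30) = 67 K
thickness = k * dT / q_max * 1000
thickness = 0.028 * 67 / 16.9 * 1000
thickness = 111.0 mm

111.0


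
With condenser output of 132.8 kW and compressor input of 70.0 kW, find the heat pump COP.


COP_hp = Q_cond / W
COP_hp = 132.8 / 70.0
COP_hp = 1.897

1.897


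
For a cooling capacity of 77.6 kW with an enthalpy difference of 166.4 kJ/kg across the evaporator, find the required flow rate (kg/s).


m_dot = Q / dh
m_dot = 77.6 / 166.4
m_dot = 0.4663 kg/s

0.4663


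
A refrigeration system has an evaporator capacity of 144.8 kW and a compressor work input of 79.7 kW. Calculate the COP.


COP = Q_evap / W
COP = 144.8 / 79.7
COP = 1.817

1.817


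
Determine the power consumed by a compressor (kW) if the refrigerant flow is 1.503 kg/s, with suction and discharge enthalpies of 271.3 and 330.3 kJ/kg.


dh = 330.3 - 271.3 = 59.0 kJ/kg
W = m_dot * dh = 1.503 * 59.0 = 88.68 kW

88.68


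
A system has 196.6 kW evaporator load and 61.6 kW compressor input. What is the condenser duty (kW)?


Q_cond = Q_evap + W
Q_cond = 196.6 + 61.6
Q_cond = 258.2 kW

258.2


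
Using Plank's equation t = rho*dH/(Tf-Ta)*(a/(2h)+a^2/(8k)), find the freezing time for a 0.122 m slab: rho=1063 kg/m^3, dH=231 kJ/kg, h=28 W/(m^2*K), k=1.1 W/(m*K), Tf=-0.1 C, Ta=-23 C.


dT = -0.1 - (-23) = 22.9 K
term1 = a/(2h) = 0.122/(2*28) = 0.002178571429
term2 = a^2/(8k) = 0.122^2/(8*1.1) = 0.001691363636
t = rho*dH*1000/dT * (term1 + term2)
t = 1063*231*1000/22.9 * (0.002178571429 + 0.001691363636)
t = 41497 s

41497


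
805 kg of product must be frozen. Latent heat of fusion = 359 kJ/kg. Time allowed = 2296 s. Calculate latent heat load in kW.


Q_lat = m * h_fg / t
Q_lat = 805 * 359 / 2296
Q_lat = 125.87 kW

125.87


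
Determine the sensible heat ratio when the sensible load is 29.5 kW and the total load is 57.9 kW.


SHR = Q_sensible / Q_total
SHR = 29.5 / 57.9
SHR = 0.509

0.509


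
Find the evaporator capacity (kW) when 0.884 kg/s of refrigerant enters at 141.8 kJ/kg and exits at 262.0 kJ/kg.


dh = 262.0 - 141.8 = 120.2 kJ/kg
Q_evap = m_dot * dh = 0.884 * 120.2
Q_evap = 106.26 kW

106.26


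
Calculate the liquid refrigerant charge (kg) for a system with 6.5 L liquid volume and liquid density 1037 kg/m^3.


Charge = V * rho / 1000
Charge = 6.5 * 1037 / 1000
Charge = 6.74 kg

6.74


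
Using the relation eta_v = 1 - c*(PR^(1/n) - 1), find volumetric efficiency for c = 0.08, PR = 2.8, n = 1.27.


PR^(1/n) = 2.8^(1/1.27) = 2.24953595
eta_v = 1 - 0.08 * (2.24953595 - 1)
eta_v = 0.9

0.9


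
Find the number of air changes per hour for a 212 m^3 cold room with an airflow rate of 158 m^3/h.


ACH = flow / volume
ACH = 158 / 212
ACH = 0.745

0.745


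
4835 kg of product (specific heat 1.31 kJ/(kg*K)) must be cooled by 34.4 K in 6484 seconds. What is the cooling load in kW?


Q = m * cp * dT / t
Q = 4835 * 1.31 * 34.4 / 6484
Q = 33.603 kW

33.603


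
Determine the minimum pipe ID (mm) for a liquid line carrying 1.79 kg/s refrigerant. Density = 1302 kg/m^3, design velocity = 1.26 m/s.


A = m_dot / (rho * v) = 1.79 / (1302 * 1.26) = 0.001091117451 m^2
d = sqrt(4*A/pi) * 1000
d = 37.3 mm

37.3


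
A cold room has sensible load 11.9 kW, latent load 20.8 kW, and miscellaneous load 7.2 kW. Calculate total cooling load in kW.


Q_total = Q_s + Q_l + Q_misc
Q_total = 11.9 + 20.8 + 7.2
Q_total = 39.9 kW

39.9


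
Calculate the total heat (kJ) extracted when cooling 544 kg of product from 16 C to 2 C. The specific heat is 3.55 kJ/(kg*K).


dT = 16 - (2) = 14 K
Q = m * cp * dT = 544 * 3.55 * 14
Q = 27037 kJ

27037


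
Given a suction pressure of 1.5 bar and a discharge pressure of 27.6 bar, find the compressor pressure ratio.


PR = P_high / P_low
PR = 27.6 / 1.5
PR = 18.4

18.4


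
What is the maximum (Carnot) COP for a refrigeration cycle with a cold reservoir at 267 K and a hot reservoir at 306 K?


dT = 306 - 267 = 39 K
COP_carnot = T_cold / dT = 267 / 39
COP_carnot = 6.846

6.846


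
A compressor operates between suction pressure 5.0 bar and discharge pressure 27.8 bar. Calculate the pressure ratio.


PR = P_high / P_low
PR = 27.8 / 5.0
PR = 5.56

5.56


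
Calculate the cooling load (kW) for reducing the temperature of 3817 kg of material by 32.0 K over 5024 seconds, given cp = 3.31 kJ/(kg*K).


Q = m * cp * dT / t
Q = 3817 * 3.31 * 32.0 / 5024
Q = 80.473 kW

80.473


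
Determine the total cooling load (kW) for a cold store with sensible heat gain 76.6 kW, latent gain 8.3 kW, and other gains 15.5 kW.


Q_total = Q_s + Q_l + Q_misc
Q_total = 76.6 + 8.3 + 15.5
Q_total = 100.4 kW

100.4


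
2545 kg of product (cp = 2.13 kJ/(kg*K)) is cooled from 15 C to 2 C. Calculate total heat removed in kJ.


dT = 15 - (2) = 13 K
Q = m * cp * dT = 2545 * 2.13 * 13
Q = 70471 kJ

70471


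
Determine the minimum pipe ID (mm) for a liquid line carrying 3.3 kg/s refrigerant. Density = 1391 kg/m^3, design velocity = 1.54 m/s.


A = m_dot / (rho * v) = 3.3 / (1391 * 1.54) = 0.001540515559 m^2
d = sqrt(4*A/pi) * 1000
d = 44.3 mm

44.3


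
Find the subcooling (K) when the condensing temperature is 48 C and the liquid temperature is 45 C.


Subcooling = T_cond - T_liquid
Subcooling = 48 - 45
Subcooling = 3 K

3


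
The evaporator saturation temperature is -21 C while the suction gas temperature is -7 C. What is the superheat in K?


Superheat = T_suction - T_evap
Superheat = -7 - (-21)
Superheat = 14 K

14


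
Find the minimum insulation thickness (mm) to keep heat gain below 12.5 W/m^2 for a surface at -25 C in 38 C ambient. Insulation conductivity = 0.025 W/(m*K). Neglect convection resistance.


dT = 38 - (-25) = 63 K
thickness = k * dT / q_max * 1000
thickness = 0.025 * 63 / 12.5 * 1000
thickness = 126.0 mm

126.0


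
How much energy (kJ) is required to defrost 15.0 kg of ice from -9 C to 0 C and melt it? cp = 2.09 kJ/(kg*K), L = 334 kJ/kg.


Sensible heat = cp * dT = 2.09 * 9 = 18.81 kJ/kg
Total per kg = 18.81 + 334 = 352.81 kJ/kg
Q = m * total = 15.0 * 352.81
Q = 5292.2 kJ

5292.2


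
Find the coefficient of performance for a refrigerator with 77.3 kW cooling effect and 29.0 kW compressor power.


COP = Q_evap / W
COP = 77.3 / 29.0
COP = 2.666

2.666


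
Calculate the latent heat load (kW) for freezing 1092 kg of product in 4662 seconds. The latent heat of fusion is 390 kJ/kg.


Q_lat = m * h_fg / t
Q_lat = 1092 * 390 / 4662
Q_lat = 91.35 kW

91.35


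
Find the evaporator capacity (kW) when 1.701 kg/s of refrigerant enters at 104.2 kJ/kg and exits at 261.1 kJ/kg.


dh = 261.1 - 104.2 = 156.9 kJ/kg
Q_evap = m_dot * dh = 1.701 * 156.9
Q_evap = 266.89 kW

266.89


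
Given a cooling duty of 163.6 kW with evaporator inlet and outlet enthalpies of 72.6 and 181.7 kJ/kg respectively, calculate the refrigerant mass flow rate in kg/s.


dh = 181.7 - 72.6 = 109.1 kJ/kg
m_dot = Q / dh = 163.6 / 109.1 = 1.4995 kg/s

1.4995


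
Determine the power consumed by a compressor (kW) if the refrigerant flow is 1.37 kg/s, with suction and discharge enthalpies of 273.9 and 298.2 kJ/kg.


dh = 298.2 - 273.9 = 24.3 kJ/kg
W = m_dot * dh = 1.37 * 24.3 = 33.29 kW

33.29


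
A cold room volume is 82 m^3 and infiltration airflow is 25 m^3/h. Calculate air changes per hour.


ACH = flow / volume
ACH = 25 / 82
ACH = 0.305

0.305


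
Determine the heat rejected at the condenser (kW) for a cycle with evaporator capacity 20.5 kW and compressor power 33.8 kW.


Q_cond = Q_evap + W
Q_cond = 20.5 + 33.8
Q_cond = 54.3 kW

54.3


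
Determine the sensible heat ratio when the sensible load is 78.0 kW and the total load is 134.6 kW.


SHR = Q_sensible / Q_total
SHR = 78.0 / 134.6
SHR = 0.579

0.579


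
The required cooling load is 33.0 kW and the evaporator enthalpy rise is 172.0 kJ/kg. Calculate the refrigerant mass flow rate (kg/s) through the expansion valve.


m_dot = Q / dh
m_dot = 33.0 / 172.0
m_dot = 0.1919 kg/s

0.1919


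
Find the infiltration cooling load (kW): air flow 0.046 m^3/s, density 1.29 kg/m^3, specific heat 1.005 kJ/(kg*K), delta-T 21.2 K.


Q = V_dot * rho * cp * dT
Q = 0.046 * 1.29 * 1.005 * 21.2
Q = 1.264 kW

1.264


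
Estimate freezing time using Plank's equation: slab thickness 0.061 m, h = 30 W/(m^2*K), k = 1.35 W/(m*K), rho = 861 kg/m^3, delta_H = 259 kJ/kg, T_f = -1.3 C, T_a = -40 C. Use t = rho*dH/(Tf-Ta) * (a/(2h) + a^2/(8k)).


dT = -1.3 - (-40) = 38.7 K
term1 = a/(2h) = 0.061/(2*30) = 0.001016666667
term2 = a^2/(8k) = 0.061^2/(8*1.35) = 0.000344537037
t = rho*dH*1000/dT * (term1 + term2)
t = 861*259*1000/38.7 * (0.001016666667 + 0.000344537037)
t = 7844 s

7844


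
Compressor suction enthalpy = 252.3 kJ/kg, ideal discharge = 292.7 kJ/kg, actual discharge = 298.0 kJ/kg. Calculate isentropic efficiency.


dh_ideal = 292.7 - 252.3 = 40.4 kJ/kg
dh_actual = 298.0 - 252.3 = 45.7 kJ/kg
eta_s = dh_ideal / dh_actual = 40.4 / 45.7
eta_s = 0.884

0.884


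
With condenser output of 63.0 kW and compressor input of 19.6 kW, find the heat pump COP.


COP_hp = Q_cond / W
COP_hp = 63.0 / 19.6
COP_hp = 3.214

3.214


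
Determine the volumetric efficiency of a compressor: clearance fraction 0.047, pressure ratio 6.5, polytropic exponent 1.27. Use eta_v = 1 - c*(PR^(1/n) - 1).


PR^(1/n) = 6.5^(1/1.27) = 4.36605555
eta_v = 1 - 0.047 * (4.36605555 - 1)
eta_v = 0.8418

0.8418


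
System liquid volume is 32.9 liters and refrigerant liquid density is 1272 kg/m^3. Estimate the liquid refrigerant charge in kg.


Charge = V * rho / 1000
Charge = 32.9 * 1272 / 1000
Charge = 41.85 kg

41.85


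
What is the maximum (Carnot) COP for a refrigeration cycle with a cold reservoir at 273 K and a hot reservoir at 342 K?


dT = 342 - 273 = 69 K
COP_carnot = T_cold / dT = 273 / 69
COP_carnot = 3.957

3.957


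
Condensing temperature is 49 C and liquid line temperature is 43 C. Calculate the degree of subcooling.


Subcooling = T_cond - T_liquid
Subcooling = 49 - 43
Subcooling = 6 K

6


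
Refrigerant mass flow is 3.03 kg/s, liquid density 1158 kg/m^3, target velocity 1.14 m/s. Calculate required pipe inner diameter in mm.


A = m_dot / (rho * v) = 3.03 / (1158 * 1.14) = 0.002295245887 m^2
d = sqrt(4*A/pi) * 1000
d = 54.1 mm

54.1


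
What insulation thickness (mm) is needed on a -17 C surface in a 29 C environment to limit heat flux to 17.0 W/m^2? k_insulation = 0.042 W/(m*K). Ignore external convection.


dT = 29 - (-17) = 46 K
thickness = k * dT / q_max * 1000
thickness = 0.042 * 46 / 17.0 * 1000
thickness = 113.6 mm

113.6


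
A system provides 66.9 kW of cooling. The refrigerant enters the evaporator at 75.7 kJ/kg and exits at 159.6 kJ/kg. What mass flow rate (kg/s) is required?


dh = 159.6 - 75.7 = 83.9 kJ/kg
m_dot = Q / dh = 66.9 / 83.9 = 0.7974 kg/s

0.7974


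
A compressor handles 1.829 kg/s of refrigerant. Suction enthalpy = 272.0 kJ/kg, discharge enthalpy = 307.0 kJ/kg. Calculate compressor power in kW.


dh = 307.0 - 272.0 = 35.0 kJ/kg
W = m_dot * dh = 1.829 * 35.0 = 64.02 kW

64.02


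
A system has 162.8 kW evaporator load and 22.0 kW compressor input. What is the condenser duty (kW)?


Q_cond = Q_evap + W
Q_cond = 162.8 + 22.0
Q_cond = 184.8 kW

184.8


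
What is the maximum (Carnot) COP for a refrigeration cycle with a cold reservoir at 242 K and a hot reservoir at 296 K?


dT = 296 - 242 = 54 K
COP_carnot = T_cold / dT = 242 / 54
COP_carnot = 4.481

4.481


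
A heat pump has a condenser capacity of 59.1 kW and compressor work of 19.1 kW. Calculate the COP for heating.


COP_hp = Q_cond / W
COP_hp = 59.1 / 19.1
COP_hp = 3.094

3.094


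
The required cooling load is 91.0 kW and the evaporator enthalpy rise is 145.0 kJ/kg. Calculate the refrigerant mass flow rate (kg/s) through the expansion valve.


m_dot = Q / dh
m_dot = 91.0 / 145.0
m_dot = 0.6276 kg/s

0.6276


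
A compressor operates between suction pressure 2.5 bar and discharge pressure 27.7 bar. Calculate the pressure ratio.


PR = P_high / P_low
PR = 27.7 / 2.5
PR = 11.08

11.08


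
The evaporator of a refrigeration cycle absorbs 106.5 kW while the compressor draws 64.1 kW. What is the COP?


COP = Q_evap / W
COP = 106.5 / 64.1
COP = 1.661

1.661


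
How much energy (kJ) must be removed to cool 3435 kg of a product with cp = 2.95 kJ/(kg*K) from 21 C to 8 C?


dT = 21 - (8) = 13 K
Q = m * cp * dT = 3435 * 2.95 * 13
Q = 131732 kJ

131732


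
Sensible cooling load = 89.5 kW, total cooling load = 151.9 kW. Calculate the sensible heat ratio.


SHR = Q_sensible / Q_total
SHR = 89.5 / 151.9
SHR = 0.589

0.589


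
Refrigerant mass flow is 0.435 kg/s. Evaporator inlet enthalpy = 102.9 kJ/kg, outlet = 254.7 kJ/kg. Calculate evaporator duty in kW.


dh = 254.7 - 102.9 = 151.8 kJ/kg
Q_evap = m_dot * dh = 0.435 * 151.8
Q_evap = 66.03 kW

66.03


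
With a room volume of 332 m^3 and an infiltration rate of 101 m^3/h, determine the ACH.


ACH = flow / volume
ACH = 101 / 332
ACH = 0.304

0.304


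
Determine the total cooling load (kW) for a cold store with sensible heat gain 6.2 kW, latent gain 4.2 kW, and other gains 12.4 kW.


Q_total = Q_s + Q_l + Q_misc
Q_total = 6.2 + 4.2 + 12.4
Q_total = 22.8 kW

22.8


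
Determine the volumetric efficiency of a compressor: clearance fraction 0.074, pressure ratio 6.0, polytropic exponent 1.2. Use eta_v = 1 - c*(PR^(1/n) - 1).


PR^(1/n) = 6.0^(1/1.2) = 4.45101825
eta_v = 1 - 0.074 * (4.45101825 - 1)
eta_v = 0.7446

0.7446


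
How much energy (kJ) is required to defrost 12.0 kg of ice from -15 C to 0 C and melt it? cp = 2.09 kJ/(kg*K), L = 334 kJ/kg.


Sensible heat = cp * dT = 2.09 * 15 = 31.35 kJ/kg
Total per kg = 31.35 + 334 = 365.35 kJ/kg
Q = m * total = 12.0 * 365.35
Q = 4384.2 kJ

4384.2


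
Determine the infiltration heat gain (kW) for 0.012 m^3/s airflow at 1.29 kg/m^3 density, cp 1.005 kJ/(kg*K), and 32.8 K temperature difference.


Q = V_dot * rho * cp * dT
Q = 0.012 * 1.29 * 1.005 * 32.8
Q = 0.51 kW

0.51


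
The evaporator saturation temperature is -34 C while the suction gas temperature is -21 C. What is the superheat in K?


Superheat = T_suction - T_evap
Superheat = -21 - (-34)
Superheat = 13 K

13


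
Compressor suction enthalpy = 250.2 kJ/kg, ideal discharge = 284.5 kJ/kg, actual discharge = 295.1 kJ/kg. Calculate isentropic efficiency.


dh_ideal = 284.5 - 250.2 = 34.3 kJ/kg
dh_actual = 295.1 - 250.2 = 44.9 kJ/kg
eta_s = dh_ideal / dh_actual = 34.3 / 44.9
eta_s = 0.7639

0.7639


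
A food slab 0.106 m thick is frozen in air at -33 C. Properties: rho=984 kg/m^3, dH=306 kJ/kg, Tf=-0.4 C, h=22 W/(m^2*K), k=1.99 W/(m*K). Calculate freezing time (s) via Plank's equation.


dT = -0.4 - (-33) = 32.6 K
term1 = a/(2h) = 0.106/(2*22) = 0.002409090909
term2 = a^2/(8k) = 0.106^2/(8*1.99) = 0.0007057788945
t = rho*dH*1000/dT * (term1 + term2)
t = 984*306*1000/32.6 * (0.002409090909 + 0.0007057788945)
t = 28770 s

28770


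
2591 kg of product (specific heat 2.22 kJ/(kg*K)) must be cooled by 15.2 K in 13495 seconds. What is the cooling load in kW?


Q = m * cp * dT / t
Q = 2591 * 2.22 * 15.2 / 13495
Q = 6.479 kW

6.479


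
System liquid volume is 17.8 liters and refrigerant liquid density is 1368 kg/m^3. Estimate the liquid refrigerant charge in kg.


Charge = V * rho / 1000
Charge = 17.8 * 1368 / 1000
Charge = 24.35 kg

24.35


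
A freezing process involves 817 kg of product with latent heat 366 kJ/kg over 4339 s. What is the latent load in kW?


Q_lat = m * h_fg / t
Q_lat = 817 * 366 / 4339
Q_lat = 68.91 kW

68.91


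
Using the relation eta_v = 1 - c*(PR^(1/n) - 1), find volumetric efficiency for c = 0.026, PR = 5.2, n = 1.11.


PR^(1/n) = 5.2^(1/1.11) = 4.41619313
eta_v = 1 - 0.026 * (4.41619313 - 1)
eta_v = 0.9112

0.9112


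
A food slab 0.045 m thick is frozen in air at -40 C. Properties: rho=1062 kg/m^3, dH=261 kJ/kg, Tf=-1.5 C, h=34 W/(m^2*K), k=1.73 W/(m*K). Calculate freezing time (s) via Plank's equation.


dT = -1.5 - (-40) = 38.5 K
term1 = a/(2h) = 0.045/(2*34) = 0.0006617647059
term2 = a^2/(8k) = 0.045^2/(8*1.73) = 0.0001463150289
t = rho*dH*1000/dT * (term1 + term2)
t = 1062*261*1000/38.5 * (0.0006617647059 + 0.0001463150289)
t = 5818 s

5818


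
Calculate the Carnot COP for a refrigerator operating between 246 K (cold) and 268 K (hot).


dT = 268 - 246 = 22 K
COP_carnot = T_cold / dT = 246 / 22
COP_carnot = 11.182

11.182


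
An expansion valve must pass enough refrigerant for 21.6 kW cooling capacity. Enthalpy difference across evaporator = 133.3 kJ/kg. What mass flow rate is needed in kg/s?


m_dot = Q / dh
m_dot = 21.6 / 133.3
m_dot = 0.162 kg/s

0.162


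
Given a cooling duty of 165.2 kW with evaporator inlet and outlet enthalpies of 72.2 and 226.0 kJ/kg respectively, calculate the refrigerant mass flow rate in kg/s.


dh = 226.0 - 72.2 = 153.8 kJ/kg
m_dot = Q / dh = 165.2 / 153.8 = 1.0741 kg/s

1.0741


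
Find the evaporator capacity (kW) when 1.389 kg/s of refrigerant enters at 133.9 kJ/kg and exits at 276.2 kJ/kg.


dh = 276.2 - 133.9 = 142.3 kJ/kg
Q_evap = m_dot * dh = 1.389 * 142.3
Q_evap = 197.65 kW

197.65


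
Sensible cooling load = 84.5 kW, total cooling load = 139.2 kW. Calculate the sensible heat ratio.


SHR = Q_sensible / Q_total
SHR = 84.5 / 139.2
SHR = 0.607

0.607


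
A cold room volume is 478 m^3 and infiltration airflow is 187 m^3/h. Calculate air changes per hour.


ACH = flow / volume
ACH = 187 / 478
ACH = 0.391

0.391


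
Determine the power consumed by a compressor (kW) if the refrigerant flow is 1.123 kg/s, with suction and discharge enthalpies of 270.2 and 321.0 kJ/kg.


dh = 321.0 - 270.2 = 50.8 kJ/kg
W = m_dot * dh = 1.123 * 50.8 = 57.05 kW

57.05


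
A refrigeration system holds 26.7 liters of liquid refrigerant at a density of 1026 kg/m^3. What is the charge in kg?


Charge = V * rho / 1000
Charge = 26.7 * 1026 / 1000
Charge = 27.39 kg

27.39


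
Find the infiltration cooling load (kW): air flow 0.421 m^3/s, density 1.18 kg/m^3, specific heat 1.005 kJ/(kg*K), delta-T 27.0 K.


Q = V_dot * rho * cp * dT
Q = 0.421 * 1.18 * 1.005 * 27.0
Q = 13.48 kW

13.48


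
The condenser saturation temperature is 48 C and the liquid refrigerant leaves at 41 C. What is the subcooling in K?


Subcooling = T_cond - T_liquid
Subcooling = 48 - 41
Subcooling = 7 K

7


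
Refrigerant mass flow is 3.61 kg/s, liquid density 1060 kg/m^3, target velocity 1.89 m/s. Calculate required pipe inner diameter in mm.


A = m_dot / (rho * v) = 3.61 / (1060 * 1.89) = 0.001801936708 m^2
d = sqrt(4*A/pi) * 1000
d = 47.9 mm

47.9


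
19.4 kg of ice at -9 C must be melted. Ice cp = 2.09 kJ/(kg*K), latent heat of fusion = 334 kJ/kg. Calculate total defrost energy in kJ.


Sensible heat = cp * dT = 2.09 * 9 = 18.81 kJ/kg
Total per kg = 18.81 + 334 = 352.81 kJ/kg
Q = m * total = 19.4 * 352.81
Q = 6844.5 kJ

6844.5


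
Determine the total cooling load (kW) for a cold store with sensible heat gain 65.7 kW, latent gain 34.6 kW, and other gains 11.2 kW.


Q_total = Q_s + Q_l + Q_misc
Q_total = 65.7 + 34.6 + 11.2
Q_total = 111.5 kW

111.5


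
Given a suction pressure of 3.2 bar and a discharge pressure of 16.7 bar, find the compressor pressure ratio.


PR = P_high / P_low
PR = 16.7 / 3.2
PR = 5.219

5.219


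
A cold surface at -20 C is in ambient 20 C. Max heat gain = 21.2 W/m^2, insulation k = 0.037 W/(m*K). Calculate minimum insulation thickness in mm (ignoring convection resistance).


dT = 20 - (-20) = 40 K
thickness = k * dT / q_max * 1000
thickness = 0.037 * 40 / 21.2 * 1000
thickness = 69.8 mm

69.8


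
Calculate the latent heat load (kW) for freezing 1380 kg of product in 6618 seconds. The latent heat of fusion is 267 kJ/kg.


Q_lat = m * h_fg / t
Q_lat = 1380 * 267 / 6618
Q_lat = 55.68 kW

55.68


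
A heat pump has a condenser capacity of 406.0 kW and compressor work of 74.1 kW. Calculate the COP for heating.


COP_hp = Q_cond / W
COP_hp = 406.0 / 74.1
COP_hp = 5.479

5.479


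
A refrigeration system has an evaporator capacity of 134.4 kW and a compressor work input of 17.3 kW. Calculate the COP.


COP = Q_evap / W
COP = 134.4 / 17.3
COP = 7.769

7.769


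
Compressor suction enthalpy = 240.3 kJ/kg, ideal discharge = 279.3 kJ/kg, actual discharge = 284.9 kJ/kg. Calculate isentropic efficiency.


dh_ideal = 279.3 - 240.3 = 39.0 kJ/kg
dh_actual = 284.9 - 240.3 = 44.6 kJ/kg
eta_s = dh_ideal / dh_actual = 39.0 / 44.6
eta_s = 0.8744

0.8744


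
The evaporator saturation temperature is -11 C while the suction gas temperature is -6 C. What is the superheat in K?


Superheat = T_suction - T_evap
Superheat = -6 - (-11)
Superheat = 5 K

5


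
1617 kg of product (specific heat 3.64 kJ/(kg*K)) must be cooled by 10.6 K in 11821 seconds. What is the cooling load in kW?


Q = m * cp * dT / t
Q = 1617 * 3.64 * 10.6 / 11821
Q = 5.278 kW

5.278


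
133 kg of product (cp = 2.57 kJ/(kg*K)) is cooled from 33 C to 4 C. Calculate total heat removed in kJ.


dT = 33 - (4) = 29 K
Q = m * cp * dT = 133 * 2.57 * 29
Q = 9912 kJ

9912


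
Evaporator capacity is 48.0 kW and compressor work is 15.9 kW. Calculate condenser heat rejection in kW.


Q_cond = Q_evap + W
Q_cond = 48.0 + 15.9
Q_cond = 63.9 kW

63.9


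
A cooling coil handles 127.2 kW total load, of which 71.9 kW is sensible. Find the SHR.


SHR = Q_sensible / Q_total
SHR = 71.9 / 127.2
SHR = 0.565

0.565


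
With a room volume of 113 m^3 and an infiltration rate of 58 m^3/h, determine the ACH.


ACH = flow / volume
ACH = 58 / 113
ACH = 0.513

0.513


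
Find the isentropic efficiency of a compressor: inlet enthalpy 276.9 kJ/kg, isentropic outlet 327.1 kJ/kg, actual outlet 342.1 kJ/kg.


dh_ideal = 327.1 - 276.9 = 50.2 kJ/kg
dh_actual = 342.1 - 276.9 = 65.2 kJ/kg
eta_s = dh_ideal / dh_actual = 50.2 / 65.2
eta_s = 0.7699

0.7699


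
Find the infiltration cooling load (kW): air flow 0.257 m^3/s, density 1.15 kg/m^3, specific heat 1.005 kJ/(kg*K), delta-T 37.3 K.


Q = V_dot * rho * cp * dT
Q = 0.257 * 1.15 * 1.005 * 37.3
Q = 11.079 kW

11.079


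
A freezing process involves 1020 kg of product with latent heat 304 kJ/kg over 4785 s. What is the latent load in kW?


Q_lat = m * h_fg / t
Q_lat = 1020 * 304 / 4785
Q_lat = 64.8 kW

64.8


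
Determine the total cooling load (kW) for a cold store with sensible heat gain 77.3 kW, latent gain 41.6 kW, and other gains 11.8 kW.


Q_total = Q_s + Q_l + Q_misc
Q_total = 77.3 + 41.6 + 11.8
Q_total = 130.7 kW

130.7


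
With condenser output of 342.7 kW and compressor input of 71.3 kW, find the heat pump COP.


COP_hp = Q_cond / W
COP_hp = 342.7 / 71.3
COP_hp = 4.806

4.806


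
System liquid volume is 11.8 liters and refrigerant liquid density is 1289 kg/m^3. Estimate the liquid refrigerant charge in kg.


Charge = V * rho / 1000
Charge = 11.8 * 1289 / 1000
Charge = 15.21 kg

15.21


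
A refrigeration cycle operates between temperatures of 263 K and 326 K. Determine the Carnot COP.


dT = 326 - 263 = 63 K
COP_carnot = T_cold / dT = 263 / 63
COP_carnot = 4.175

4.175


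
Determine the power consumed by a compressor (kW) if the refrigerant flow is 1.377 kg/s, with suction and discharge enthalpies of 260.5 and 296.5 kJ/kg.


dh = 296.5 - 260.5 = 36.0 kJ/kg
W = m_dot * dh = 1.377 * 36.0 = 49.57 kW

49.57


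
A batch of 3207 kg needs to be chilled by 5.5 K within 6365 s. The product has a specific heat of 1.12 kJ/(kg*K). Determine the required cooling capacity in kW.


Q = m * cp * dT / t
Q = 3207 * 1.12 * 5.5 / 6365
Q = 3.104 kW

3.104


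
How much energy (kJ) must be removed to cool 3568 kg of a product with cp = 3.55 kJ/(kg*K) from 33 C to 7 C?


dT = 33 - (7) = 26 K
Q = m * cp * dT = 3568 * 3.55 * 26
Q = 329326 kJ

329326


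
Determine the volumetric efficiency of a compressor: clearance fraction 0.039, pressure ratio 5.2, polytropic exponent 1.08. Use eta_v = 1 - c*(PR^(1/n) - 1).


PR^(1/n) = 5.2^(1/1.08) = 4.60220605
eta_v = 1 - 0.039 * (4.60220605 - 1)
eta_v = 0.8595

0.8595


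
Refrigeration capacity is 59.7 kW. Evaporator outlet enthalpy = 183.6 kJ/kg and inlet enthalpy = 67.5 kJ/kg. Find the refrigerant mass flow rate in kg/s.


dh = 183.6 - 67.5 = 116.1 kJ/kg
m_dot = Q / dh = 59.7 / 116.1 = 0.5142 kg/s

0.5142


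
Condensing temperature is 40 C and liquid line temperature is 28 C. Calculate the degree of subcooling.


Subcooling = T_cond - T_liquid
Subcooling = 40 - 28
Subcooling = 12 K

12


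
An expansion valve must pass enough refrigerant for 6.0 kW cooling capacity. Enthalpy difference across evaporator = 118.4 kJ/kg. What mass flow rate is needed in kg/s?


m_dot = Q / dh
m_dot = 6.0 / 118.4
m_dot = 0.0507 kg/s

0.0507


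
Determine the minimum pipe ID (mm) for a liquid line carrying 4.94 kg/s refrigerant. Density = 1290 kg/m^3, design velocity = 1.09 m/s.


A = m_dot / (rho * v) = 4.94 / (1290 * 1.09) = 0.003513263637 m^2
d = sqrt(4*A/pi) * 1000
d = 66.9 mm

66.9


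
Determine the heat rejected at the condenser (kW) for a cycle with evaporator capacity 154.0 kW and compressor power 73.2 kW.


Q_cond = Q_evap + W
Q_cond = 154.0 + 73.2
Q_cond = 227.2 kW

227.2


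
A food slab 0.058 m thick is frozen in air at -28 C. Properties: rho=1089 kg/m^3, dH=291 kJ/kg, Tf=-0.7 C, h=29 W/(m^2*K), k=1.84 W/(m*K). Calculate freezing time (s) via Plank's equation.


dT = -0.7 - (-28) = 27.3 K
term1 = a/(2h) = 0.058/(2*29) = 0.001
term2 = a^2/(8k) = 0.058^2/(8*1.84) = 0.0002285326087
t = rho*dH*1000/dT * (term1 + term2)
t = 1089*291*1000/27.3 * (0.001 + 0.0002285326087)
t = 14261 s

14261


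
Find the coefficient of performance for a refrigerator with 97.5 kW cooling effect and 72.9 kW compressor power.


COP = Q_evap / W
COP = 97.5 / 72.9
COP = 1.337

1.337


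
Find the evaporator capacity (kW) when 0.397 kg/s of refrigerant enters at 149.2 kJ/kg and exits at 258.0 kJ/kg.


dh = 258.0 - 149.2 = 108.8 kJ/kg
Q_evap = m_dot * dh = 0.397 * 108.8
Q_evap = 43.19 kW

43.19


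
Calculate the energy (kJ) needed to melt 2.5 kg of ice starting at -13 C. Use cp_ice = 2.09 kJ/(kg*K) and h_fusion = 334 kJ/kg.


Sensible heat = cp * dT = 2.09 * 13 = 27.17 kJ/kg
Total per kg = 27.17 + 334 = 361.17 kJ/kg
Q = m * total = 2.5 * 361.17
Q = 902.9 kJ

902.9


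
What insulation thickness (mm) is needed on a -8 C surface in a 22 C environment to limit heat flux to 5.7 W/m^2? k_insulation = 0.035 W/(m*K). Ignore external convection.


dT = 22 - (-8) = 30 K
thickness = k * dT / q_max * 1000
thickness = 0.035 * 30 / 5.7 * 1000
thickness = 184.2 mm

184.2


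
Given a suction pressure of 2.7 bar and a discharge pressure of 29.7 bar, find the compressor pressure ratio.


PR = P_high / P_low
PR = 29.7 / 2.7
PR = 11.0

11.0


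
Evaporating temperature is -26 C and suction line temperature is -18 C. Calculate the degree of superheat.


Superheat = T_suction - T_evap
Superheat = -18 - (-26)
Superheat = 8 K

8


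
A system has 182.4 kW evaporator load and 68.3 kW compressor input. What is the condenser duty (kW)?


Q_cond = Q_evap + W
Q_cond = 182.4 + 68.3
Q_cond = 250.7 kW

250.7


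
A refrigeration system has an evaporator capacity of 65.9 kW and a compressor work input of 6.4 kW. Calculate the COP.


COP = Q_evap / W
COP = 65.9 / 6.4
COP = 10.297

10.297


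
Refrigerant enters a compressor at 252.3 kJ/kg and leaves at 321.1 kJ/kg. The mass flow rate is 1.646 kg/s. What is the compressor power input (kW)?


dh = 321.1 - 252.3 = 68.8 kJ/kg
W = m_dot * dh = 1.646 * 68.8 = 113.24 kW

113.24


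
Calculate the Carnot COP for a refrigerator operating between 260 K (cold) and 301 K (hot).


dT = 301 - 260 = 41 K
COP_carnot = T_cold / dT = 260 / 41
COP_carnot = 6.341

6.341


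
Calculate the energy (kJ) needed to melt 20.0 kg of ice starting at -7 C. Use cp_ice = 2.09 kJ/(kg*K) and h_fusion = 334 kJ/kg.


Sensible heat = cp * dT = 2.09 * 7 = 14.63 kJ/kg
Total per kg = 14.63 + 334 = 348.63 kJ/kg
Q = m * total = 20.0 * 348.63
Q = 6972.6 kJ

6972.6


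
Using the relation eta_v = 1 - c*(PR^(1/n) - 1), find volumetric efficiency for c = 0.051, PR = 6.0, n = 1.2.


PR^(1/n) = 6.0^(1/1.2) = 4.45101825
eta_v = 1 - 0.051 * (4.45101825 - 1)
eta_v = 0.824

0.824


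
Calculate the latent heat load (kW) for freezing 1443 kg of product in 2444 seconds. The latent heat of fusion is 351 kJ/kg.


Q_lat = m * h_fg / t
Q_lat = 1443 * 351 / 2444
Q_lat = 207.24 kW

207.24


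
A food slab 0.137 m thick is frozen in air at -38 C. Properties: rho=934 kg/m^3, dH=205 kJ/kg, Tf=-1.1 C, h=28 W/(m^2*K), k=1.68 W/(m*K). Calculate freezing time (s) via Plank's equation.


dT = -1.1 - (-38) = 36.9 K
term1 = a/(2h) = 0.137/(2*28) = 0.002446428571
term2 = a^2/(8k) = 0.137^2/(8*1.68) = 0.001396502976
t = rho*dH*1000/dT * (term1 + term2)
t = 934*205*1000/36.9 * (0.002446428571 + 0.001396502976)
t = 19941 s

19941


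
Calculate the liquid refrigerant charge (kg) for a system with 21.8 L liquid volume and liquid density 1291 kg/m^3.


Charge = V * rho / 1000
Charge = 21.8 * 1291 / 1000
Charge = 28.14 kg

28.14


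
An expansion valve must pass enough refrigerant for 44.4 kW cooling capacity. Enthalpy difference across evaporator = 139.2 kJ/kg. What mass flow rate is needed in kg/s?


m_dot = Q / dh
m_dot = 44.4 / 139.2
m_dot = 0.319 kg/s

0.319


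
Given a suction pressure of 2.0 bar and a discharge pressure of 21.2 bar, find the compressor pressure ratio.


PR = P_high / P_low
PR = 21.2 / 2.0
PR = 10.6

10.6


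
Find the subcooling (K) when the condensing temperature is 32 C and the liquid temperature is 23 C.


Subcooling = T_cond - T_liquid
Subcooling = 32 - 23
Subcooling = 9 K

9


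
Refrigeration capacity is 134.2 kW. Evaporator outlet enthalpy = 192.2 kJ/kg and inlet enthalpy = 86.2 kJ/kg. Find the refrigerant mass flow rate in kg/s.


dh = 192.2 - 86.2 = 106.0 kJ/kg
m_dot = Q / dh = 134.2 / 106.0 = 1.266 kg/s

1.266


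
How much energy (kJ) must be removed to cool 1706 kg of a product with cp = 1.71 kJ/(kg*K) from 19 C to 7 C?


dT = 19 - (7) = 12 K
Q = m * cp * dT = 1706 * 1.71 * 12
Q = 35007 kJ

35007


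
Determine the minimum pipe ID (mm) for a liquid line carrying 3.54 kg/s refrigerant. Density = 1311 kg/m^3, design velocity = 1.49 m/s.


A = m_dot / (rho * v) = 3.54 / (1311 * 1.49) = 0.001812234116 m^2
d = sqrt(4*A/pi) * 1000
d = 48.0 mm

48.0


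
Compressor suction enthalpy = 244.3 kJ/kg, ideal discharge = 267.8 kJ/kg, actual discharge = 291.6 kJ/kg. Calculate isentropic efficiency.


dh_ideal = 267.8 - 244.3 = 23.5 kJ/kg
dh_actual = 291.6 - 244.3 = 47.3 kJ/kg
eta_s = dh_ideal / dh_actual = 23.5 / 47.3
eta_s = 0.4968

0.4968


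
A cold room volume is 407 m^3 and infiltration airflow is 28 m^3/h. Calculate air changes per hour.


ACH = flow / volume
ACH = 28 / 407
ACH = 0.069

0.069


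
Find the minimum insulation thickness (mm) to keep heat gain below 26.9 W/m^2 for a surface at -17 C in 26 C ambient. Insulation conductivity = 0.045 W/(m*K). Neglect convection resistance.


dT = 26 - (-17) = 43 K
thickness = k * dT / q_max * 1000
thickness = 0.045 * 43 / 26.9 * 1000
thickness = 71.9 mm

71.9


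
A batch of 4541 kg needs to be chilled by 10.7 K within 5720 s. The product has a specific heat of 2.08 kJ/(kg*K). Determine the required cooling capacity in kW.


Q = m * cp * dT / t
Q = 4541 * 2.08 * 10.7 / 5720
Q = 17.669 kW

17.669


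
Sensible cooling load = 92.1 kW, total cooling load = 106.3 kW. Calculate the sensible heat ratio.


SHR = Q_sensible / Q_total
SHR = 92.1 / 106.3
SHR = 0.866

0.866


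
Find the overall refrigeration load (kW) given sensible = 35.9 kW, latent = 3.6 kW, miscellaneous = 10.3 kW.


Q_total = Q_s + Q_l + Q_misc
Q_total = 35.9 + 3.6 + 10.3
Q_total = 49.8 kW

49.8


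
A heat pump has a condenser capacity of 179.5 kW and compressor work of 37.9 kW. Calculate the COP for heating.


COP_hp = Q_cond / W
COP_hp = 179.5 / 37.9
COP_hp = 4.736

4.736


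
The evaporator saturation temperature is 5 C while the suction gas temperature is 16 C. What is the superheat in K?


Superheat = T_suction - T_evap
Superheat = 16 - (5)
Superheat = 11 K

11


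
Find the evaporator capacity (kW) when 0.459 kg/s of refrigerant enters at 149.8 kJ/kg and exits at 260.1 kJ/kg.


dh = 260.1 - 149.8 = 110.3 kJ/kg
Q_evap = m_dot * dh = 0.459 * 110.3
Q_evap = 50.63 kW

50.63


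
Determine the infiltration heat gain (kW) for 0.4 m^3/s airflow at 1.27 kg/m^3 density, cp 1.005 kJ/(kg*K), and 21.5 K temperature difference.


Q = V_dot * rho * cp * dT
Q = 0.4 * 1.27 * 1.005 * 21.5
Q = 10.977 kW

10.977


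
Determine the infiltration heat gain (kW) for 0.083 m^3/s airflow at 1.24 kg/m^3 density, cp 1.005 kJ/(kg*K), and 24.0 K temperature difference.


Q = V_dot * rho * cp * dT
Q = 0.083 * 1.24 * 1.005 * 24.0
Q = 2.482 kW

2.482


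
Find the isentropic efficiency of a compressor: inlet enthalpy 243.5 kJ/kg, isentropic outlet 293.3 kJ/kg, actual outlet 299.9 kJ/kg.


dh_ideal = 293.3 - 243.5 = 49.8 kJ/kg
dh_actual = 299.9 - 243.5 = 56.4 kJ/kg
eta_s = dh_ideal / dh_actual = 49.8 / 56.4
eta_s = 0.883

0.883


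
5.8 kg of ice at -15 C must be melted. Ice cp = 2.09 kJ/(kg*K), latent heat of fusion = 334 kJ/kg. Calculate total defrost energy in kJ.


Sensible heat = cp * dT = 2.09 * 15 = 31.35 kJ/kg
Total per kg = 31.35 + 334 = 365.35 kJ/kg
Q = m * total = 5.8 * 365.35
Q = 2119.0 kJ

2119.0


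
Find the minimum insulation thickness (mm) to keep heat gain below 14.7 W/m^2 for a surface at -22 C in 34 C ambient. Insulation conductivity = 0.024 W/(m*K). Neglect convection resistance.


dT = 34 - (-22) = 56 K
thickness = k * dT / q_max * 1000
thickness = 0.024 * 56 / 14.7 * 1000
thickness = 91.4 mm

91.4


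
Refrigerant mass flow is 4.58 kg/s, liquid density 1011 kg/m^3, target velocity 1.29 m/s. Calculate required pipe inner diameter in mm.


A = m_dot / (rho * v) = 4.58 / (1011 * 1.29) = 0.003511758256 m^2
d = sqrt(4*A/pi) * 1000
d = 66.9 mm

66.9


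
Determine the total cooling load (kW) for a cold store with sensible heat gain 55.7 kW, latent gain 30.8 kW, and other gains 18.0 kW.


Q_total = Q_s + Q_l + Q_misc
Q_total = 55.7 + 30.8 + 18.0
Q_total = 104.5 kW

104.5


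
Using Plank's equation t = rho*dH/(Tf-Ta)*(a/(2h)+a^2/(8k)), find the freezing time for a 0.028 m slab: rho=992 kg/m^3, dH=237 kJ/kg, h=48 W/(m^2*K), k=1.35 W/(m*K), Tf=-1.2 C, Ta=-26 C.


dT = -1.2 - (-26) = 24.8 K
term1 = a/(2h) = 0.028/(2*48) = 0.0002916666667
term2 = a^2/(8k) = 0.028^2/(8*1.35) = 0.00007259259259
t = rho*dH*1000/dT * (term1 + term2)
t = 992*237*1000/24.8 * (0.0002916666667 + 0.00007259259259)
t = 3453 s

3453


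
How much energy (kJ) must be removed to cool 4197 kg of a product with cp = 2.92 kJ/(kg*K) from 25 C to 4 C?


dT = 25 - (4) = 21 K
Q = m * cp * dT = 4197 * 2.92 * 21
Q = 257360 kJ

257360


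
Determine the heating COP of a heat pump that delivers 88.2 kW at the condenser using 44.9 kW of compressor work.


COP_hp = Q_cond / W
COP_hp = 88.2 / 44.9
COP_hp = 1.964

1.964


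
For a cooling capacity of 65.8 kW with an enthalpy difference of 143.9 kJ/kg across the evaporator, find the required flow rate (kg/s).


m_dot = Q / dh
m_dot = 65.8 / 143.9
m_dot = 0.4573 kg/s

0.4573


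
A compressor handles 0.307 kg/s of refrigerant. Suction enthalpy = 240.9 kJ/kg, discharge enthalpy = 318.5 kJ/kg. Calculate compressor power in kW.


dh = 318.5 - 240.9 = 77.6 kJ/kg
W = m_dot * dh = 0.307 * 77.6 = 23.82 kW

23.82


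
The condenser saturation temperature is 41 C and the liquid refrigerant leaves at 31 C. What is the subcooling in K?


Subcooling = T_cond - T_liquid
Subcooling = 41 - 31
Subcooling = 10 K

10


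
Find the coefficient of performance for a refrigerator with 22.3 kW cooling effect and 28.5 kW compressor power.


COP = Q_evap / W
COP = 22.3 / 28.5
COP = 0.782

0.782


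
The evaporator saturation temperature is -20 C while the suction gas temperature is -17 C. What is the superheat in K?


Superheat = T_suction - T_evap
Superheat = -17 - (-20)
Superheat = 3 K

3


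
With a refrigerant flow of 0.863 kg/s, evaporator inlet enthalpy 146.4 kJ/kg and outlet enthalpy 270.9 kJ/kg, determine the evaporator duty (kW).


dh = 270.9 - 146.4 = 124.5 kJ/kg
Q_evap = m_dot * dh = 0.863 * 124.5
Q_evap = 107.44 kW

107.44


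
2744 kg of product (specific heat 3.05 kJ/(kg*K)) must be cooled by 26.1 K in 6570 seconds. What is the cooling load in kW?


Q = m * cp * dT / t
Q = 2744 * 3.05 * 26.1 / 6570
Q = 33.248 kW

33.248


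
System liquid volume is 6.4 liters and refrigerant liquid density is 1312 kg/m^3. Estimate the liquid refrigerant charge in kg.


Charge = V * rho / 1000
Charge = 6.4 * 1312 / 1000
Charge = 8.4 kg

8.4


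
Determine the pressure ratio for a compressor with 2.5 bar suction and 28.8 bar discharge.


PR = P_high / P_low
PR = 28.8 / 2.5
PR = 11.52

11.52


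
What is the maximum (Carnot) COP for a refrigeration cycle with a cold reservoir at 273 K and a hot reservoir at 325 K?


dT = 325 - 273 = 52 K
COP_carnot = T_cold / dT = 273 / 52
COP_carnot = 5.25

5.25


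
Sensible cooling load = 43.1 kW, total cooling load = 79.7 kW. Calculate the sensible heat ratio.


SHR = Q_sensible / Q_total
SHR = 43.1 / 79.7
SHR = 0.541

0.541


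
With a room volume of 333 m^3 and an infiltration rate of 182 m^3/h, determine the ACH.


ACH = flow / volume
ACH = 182 / 333
ACH = 0.547

0.547


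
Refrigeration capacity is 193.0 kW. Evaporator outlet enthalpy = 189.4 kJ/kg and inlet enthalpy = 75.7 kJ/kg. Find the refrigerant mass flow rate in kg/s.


dh = 189.4 - 75.7 = 113.7 kJ/kg
m_dot = Q / dh = 193.0 / 113.7 = 1.6974 kg/s

1.6974


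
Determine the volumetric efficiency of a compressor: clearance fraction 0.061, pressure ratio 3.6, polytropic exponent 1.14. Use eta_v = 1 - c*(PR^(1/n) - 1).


PR^(1/n) = 3.6^(1/1.14) = 3.07598809
eta_v = 1 - 0.061 * (3.07598809 - 1)
eta_v = 0.8734

0.8734
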